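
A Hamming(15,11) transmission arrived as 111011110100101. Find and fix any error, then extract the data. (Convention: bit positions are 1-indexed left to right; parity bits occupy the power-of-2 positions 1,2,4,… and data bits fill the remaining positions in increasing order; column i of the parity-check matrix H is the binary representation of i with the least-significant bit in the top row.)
Syndrome s = H · r^T (mod 2), r = 111011110100101:
  s[0] = (101010101010101)·(111011110100101) mod 2 = 1+0+1+0+1+0+1+0+0+0+0+0+1+0+1 mod 2 = 0
  s[1] = (011001100110011)·(111011110100101) mod 2 = 0+1+1+0+0+1+1+0+0+1+0+0+0+0+1 mod 2 = 0
  s[2] = (000111100001111)·(111011110100101) mod 2 = 0+0+0+0+1+1+1+0+0+0+0+0+1+0+1 mod 2 = 1
  s[3] = (000000011111111)·(111011110100101) mod 2 = 0+0+0+0+0+0+0+1+0+1+0+0+1+0+1 mod 2 = 0
Syndrome = 0010
Column 4 of H equals this syndrome → error at bit 4 (1-indexed).
Flip bit 4: 111011110100101 → 111111110100101
Extract data bits at positions {3,5,6,7,9,10,11,12,13,14,15}: 11110100101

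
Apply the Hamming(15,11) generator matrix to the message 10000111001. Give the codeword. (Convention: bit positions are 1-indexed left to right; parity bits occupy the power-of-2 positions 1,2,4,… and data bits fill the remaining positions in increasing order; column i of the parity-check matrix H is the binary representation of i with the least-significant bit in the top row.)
Codeword c = d · G (mod 2), d = 10000111001:
  c[0] = d·G[:,0] = (10000111001)·(11011010101) mod 2 = 1+0+0+0+0+0+1+0+0+0+1 mod 2 = 1
  c[1] = d·G[:,1] = (10000111001)·(10110110011) mod 2 = 1+0+0+0+0+1+1+0+0+0+1 mod 2 = 0
  c[2] = d·G[:,2] = (10000111001)·(10000000000) mod 2 = 1+0+0+0+0+0+0+0+0+0+0 mod 2 = 1
  c[3] = d·G[:,3] = (10000111001)·(01110001111) mod 2 = 0+0+0+0+0+0+0+1+0+0+1 mod 2 = 0
  c[4] = d·G[:,4] = (10000111001)·(01000000000) mod 2 = 0+0+0+0+0+0+0+0+0+0+0 mod 2 = 0
  c[5] = d·G[:,5] = (10000111001)·(00100000000) mod 2 = 0+0+0+0+0+0+0+0+0+0+0 mod 2 = 0
  c[6] = d·G[:,6] = (10000111001)·(00010000000) mod 2 = 0+0+0+0+0+0+0+0+0+0+0 mod 2 = 0
  c[7] = d·G[:,7] = (10000111001)·(00001111111) mod 2 = 0+0+0+0+0+1+1+1+0+0+1 mod 2 = 0
  c[8] = d·G[:,8] = (10000111001)·(00001000000) mod 2 = 0+0+0+0+0+0+0+0+0+0+0 mod 2 = 0
  c[9] = d·G[:,9] = (10000111001)·(00000100000) mod 2 = 0+0+0+0+0+1+0+0+0+0+0 mod 2 = 1
  c[10] = d·G[:,10] = (10000111001)·(00000010000) mod 2 = 0+0+0+0+0+0+1+0+0+0+0 mod 2 = 1
  c[11] = d·G[:,11] = (10000111001)·(00000001000) mod 2 = 0+0+0+0+0+0+0+1+0+0+0 mod 2 = 1
  c[12] = d·G[:,12] = (10000111001)·(00000000100) mod 2 = 0+0+0+0+0+0+0+0+0+0+0 mod 2 = 0
  c[13] = d·G[:,13] = (10000111001)·(00000000010) mod 2 = 0+0+0+0+0+0+0+0+0+0+0 mod 2 = 0
  c[14] = d·G[:,14] = (10000111001)·(00000000001) mod 2 = 0+0+0+0+0+0+0+0+0+0+1 mod 2 = 1
Codeword = 101000000111001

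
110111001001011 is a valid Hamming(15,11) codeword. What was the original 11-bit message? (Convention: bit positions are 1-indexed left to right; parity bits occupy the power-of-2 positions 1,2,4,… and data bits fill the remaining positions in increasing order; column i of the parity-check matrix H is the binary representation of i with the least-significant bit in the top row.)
Parity bits occupy power-of-2 positions; data bits are at positions {3,5,6,7,9,10,11,12,13,14,15} (1-indexed).
Extract: c[3]=0 c[5]=1 c[6]=1 c[7]=0 c[9]=1 c[10]=0 c[11]=0 c[12]=1 c[13]=0 c[14]=1 c[15]=1
Data = 01101001011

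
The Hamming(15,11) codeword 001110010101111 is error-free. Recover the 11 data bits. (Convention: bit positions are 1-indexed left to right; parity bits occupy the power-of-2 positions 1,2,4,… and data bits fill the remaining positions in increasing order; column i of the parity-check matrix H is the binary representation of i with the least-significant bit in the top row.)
Parity bits occupy power-of-2 positions; data bits are at positions {3,5,6,7,9,10,11,12,13,14,15} (1-indexed).
Extract: c[3]=1 c[5]=1 c[6]=0 c[7]=0 c[9]=0 c[10]=1 c[11]=0 c[12]=1 c[13]=1 c[14]=1 c[15]=1
Data = 11000101111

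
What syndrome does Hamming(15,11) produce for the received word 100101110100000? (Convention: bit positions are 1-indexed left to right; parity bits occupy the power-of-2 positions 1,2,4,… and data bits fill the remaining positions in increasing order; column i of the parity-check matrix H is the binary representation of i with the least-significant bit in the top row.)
Syndrome s = H · r^T (mod 2), r = 100101110100000:
  s[0] = (101010101010101)·(100101110100000) mod 2 = 1+0+0+0+0+0+1+0+0+0+0+0+0+0+0 mod 2 = 0
  s[1] = (011001100110011)·(100101110100000) mod 2 = 0+0+0+0+0+1+1+0+0+1+0+0+0+0+0 mod 2 = 1
  s[2] = (000111100001111)·(100101110100000) mod 2 = 0+0+0+1+0+1+1+0+0+0+0+0+0+0+0 mod 2 = 1
  s[3] = (000000011111111)·(100101110100000) mod 2 = 0+0+0+0+0+0+0+1+0+1+0+0+0+0+0 mod 2 = 0
Syndrome = 0110
Non-zero syndrome: error at position 6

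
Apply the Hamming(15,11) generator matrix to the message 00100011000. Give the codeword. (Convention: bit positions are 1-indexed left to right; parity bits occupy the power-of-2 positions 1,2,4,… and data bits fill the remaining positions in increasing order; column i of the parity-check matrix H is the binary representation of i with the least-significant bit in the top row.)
Codeword c = d · G (mod 2), d = 00100011000:
  c[0] = d·G[:,0] = (00100011000)·(11011010101) mod 2 = 0+0+0+0+0+0+1+0+0+0+0 mod 2 = 1
  c[1] = d·G[:,1] = (00100011000)·(10110110011) mod 2 = 0+0+1+0+0+0+1+0+0+0+0 mod 2 = 0
  c[2] = d·G[:,2] = (00100011000)·(10000000000) mod 2 = 0+0+0+0+0+0+0+0+0+0+0 mod 2 = 0
  c[3] = d·G[:,3] = (00100011000)·(01110001111) mod 2 = 0+0+1+0+0+0+0+1+0+0+0 mod 2 = 0
  c[4] = d·G[:,4] = (00100011000)·(01000000000) mod 2 = 0+0+0+0+0+0+0+0+0+0+0 mod 2 = 0
  c[5] = d·G[:,5] = (00100011000)·(00100000000) mod 2 = 0+0+1+0+0+0+0+0+0+0+0 mod 2 = 1
  c[6] = d·G[:,6] = (00100011000)·(00010000000) mod 2 = 0+0+0+0+0+0+0+0+0+0+0 mod 2 = 0
  c[7] = d·G[:,7] = (00100011000)·(00001111111) mod 2 = 0+0+0+0+0+0+1+1+0+0+0 mod 2 = 0
  c[8] = d·G[:,8] = (00100011000)·(00001000000) mod 2 = 0+0+0+0+0+0+0+0+0+0+0 mod 2 = 0
  c[9] = d·G[:,9] = (00100011000)·(00000100000) mod 2 = 0+0+0+0+0+0+0+0+0+0+0 mod 2 = 0
  c[10] = d·G[:,10] = (00100011000)·(00000010000) mod 2 = 0+0+0+0+0+0+1+0+0+0+0 mod 2 = 1
  c[11] = d·G[:,11] = (00100011000)·(00000001000) mod 2 = 0+0+0+0+0+0+0+1+0+0+0 mod 2 = 1
  c[12] = d·G[:,12] = (00100011000)·(00000000100) mod 2 = 0+0+0+0+0+0+0+0+0+0+0 mod 2 = 0
  c[13] = d·G[:,13] = (00100011000)·(00000000010) mod 2 = 0+0+0+0+0+0+0+0+0+0+0 mod 2 = 0
  c[14] = d·G[:,14] = (00100011000)·(00000000001) mod 2 = 0+0+0+0+0+0+0+0+0+0+0 mod 2 = 0
Codeword = 100001000011000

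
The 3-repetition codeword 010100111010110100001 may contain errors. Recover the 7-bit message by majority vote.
Split into 3-bit blocks and majority-vote each:
  block 1 = 010: 1 ones, 2 zeros → 0
  block 2 = 100: 1 ones, 2 zeros → 0
  block 3 = 111: 3 ones, 0 zeros → 1
  block 4 = 010: 1 ones, 2 zeros → 0
  block 5 = 110: 2 ones, 1 zeros → 1
  block 6 = 100: 1 ones, 2 zeros → 0
  block 7 = 001: 1 ones, 2 zeros → 0
Decoded = 0010100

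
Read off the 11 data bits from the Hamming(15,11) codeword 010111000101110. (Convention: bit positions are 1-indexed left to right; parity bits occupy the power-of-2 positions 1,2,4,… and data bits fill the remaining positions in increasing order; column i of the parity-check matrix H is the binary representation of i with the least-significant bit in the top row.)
Parity bits occupy power-of-2 positions; data bits are at positions {3,5,6,7,9,10,11,12,13,14,15} (1-indexed).
Extract: c[3]=0 c[5]=1 c[6]=1 c[7]=0 c[9]=0 c[10]=1 c[11]=0 c[12]=1 c[13]=1 c[14]=1 c[15]=0
Data = 01100101110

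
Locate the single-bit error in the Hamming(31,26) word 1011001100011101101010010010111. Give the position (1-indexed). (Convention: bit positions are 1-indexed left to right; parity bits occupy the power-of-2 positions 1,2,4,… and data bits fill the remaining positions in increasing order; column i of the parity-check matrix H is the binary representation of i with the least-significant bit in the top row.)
Syndrome s = H · r^T (mod 2), r = 1011001100011101101010010010111:
  s[0] = (1010101010101010101010101010101)·(1011001100011101101010010010111) mod 2 = 1+0+1+0+0+0+1+0+0+0+0+0+1+0+0+0+1+0+1+0+1+0+0+0+0+0+1+0+1+0+1 mod 2 = 0
  s[1] = (0110011001100110011001100110011)·(1011001100011101101010010010111) mod 2 = 0+0+1+0+0+0+1+0+0+0+0+0+0+1+0+0+0+0+1+0+0+0+0+0+0+0+1+0+0+1+1 mod 2 = 1
  s[2] = (0001111000011110000111100001111)·(1011001100011101101010010010111) mod 2 = 0+0+0+1+0+0+1+0+0+0+0+1+1+1+0+0+0+0+0+0+1+0+0+0+0+0+0+0+1+1+1 mod 2 = 1
  s[3] = (0000000111111110000000011111111)·(1011001100011101101010010010111) mod 2 = 0+0+0+0+0+0+0+1+0+0+0+1+1+1+0+0+0+0+0+0+0+0+0+1+0+0+1+0+1+1+1 mod 2 = 1
  s[4] = (0000000000000001111111111111111)·(1011001100011101101010010010111) mod 2 = 0+0+0+0+0+0+0+0+0+0+0+0+0+0+0+1+1+0+1+0+1+0+0+1+0+0+1+0+1+1+1 mod 2 = 1
Syndrome = 01111
Column i of H is the binary representation of i, so the syndrome is the binary index of the flipped bit.
Read s = 01111 with s[0] as LSB: 0·2^0 + 1·2^1 + 1·2^2 + 1·2^3 + 1·2^4 = 30.
Error is at bit position 30.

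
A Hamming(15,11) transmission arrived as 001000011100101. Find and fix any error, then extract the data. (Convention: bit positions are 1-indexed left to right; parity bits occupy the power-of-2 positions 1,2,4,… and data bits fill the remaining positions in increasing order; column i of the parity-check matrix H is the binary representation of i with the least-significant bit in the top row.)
Syndrome s = H · r^T (mod 2), r = 001000011100101:
  s[0] = (101010101010101)·(001000011100101) mod 2 = 0+0+1+0+0+0+0+0+1+0+0+0+1+0+1 mod 2 = 0
  s[1] = (011001100110011)·(001000011100101) mod 2 = 0+0+1+0+0+0+0+0+0+1+0+0+0+0+1 mod 2 = 1
  s[2] = (000111100001111)·(001000011100101) mod 2 = 0+0+0+0+0+0+0+0+0+0+0+0+1+0+1 mod 2 = 0
  s[3] = (000000011111111)·(001000011100101) mod 2 = 0+0+0+0+0+0+0+1+1+1+0+0+1+0+1 mod 2 = 1
Syndrome = 0101
Column 10 of H equals this syndrome → error at bit 10 (1-indexed).
Flip bit 10: 001000011100101 → 001000011000101
Extract data bits at positions {3,5,6,7,9,10,11,12,13,14,15}: 10001000101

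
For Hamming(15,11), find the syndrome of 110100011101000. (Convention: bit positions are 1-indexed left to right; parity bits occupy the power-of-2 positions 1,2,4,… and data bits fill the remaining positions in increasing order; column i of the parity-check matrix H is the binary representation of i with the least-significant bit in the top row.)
Syndrome s = H · r^T (mod 2), r = 110100011101000:
  s[0] = (101010101010101)·(110100011101000) mod 2 = 1+0+0+0+0+0+0+0+1+0+0+0+0+0+0 mod 2 = 0
  s[1] = (011001100110011)·(110100011101000) mod 2 = 0+1+0+0+0+0+0+0+0+1+0+0+0+0+0 mod 2 = 0
  s[2] = (000111100001111)·(110100011101000) mod 2 = 0+0+0+1+0+0+0+0+0+0+0+1+0+0+0 mod 2 = 0
  s[3] = (000000011111111)·(110100011101000) mod 2 = 0+0+0+0+0+0+0+1+1+1+0+1+0+0+0 mod 2 = 0
Syndrome = 0000
s = 0: no error detected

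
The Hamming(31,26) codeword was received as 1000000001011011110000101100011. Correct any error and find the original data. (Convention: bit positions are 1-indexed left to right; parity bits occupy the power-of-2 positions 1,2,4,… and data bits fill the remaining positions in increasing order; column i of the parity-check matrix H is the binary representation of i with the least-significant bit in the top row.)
Syndrome s = H · r^T (mod 2), r = 1000000001011011110000101100011:
  s[0] = (1010101010101010101010101010101)·(1000000001011011110000101100011) mod 2 = 1+0+0+0+0+0+0+0+0+0+0+0+1+0+1+0+1+0+0+0+0+0+1+0+1+0+0+0+0+0+1 mod 2 = 1
  s[1] = (0110011001100110011001100110011)·(1000000001011011110000101100011) mod 2 = 0+0+0+0+0+0+0+0+0+1+0+0+0+0+1+0+0+1+0+0+0+0+1+0+0+1+0+0+0+1+1 mod 2 = 1
  s[2] = (0001111000011110000111100001111)·(1000000001011011110000101100011) mod 2 = 0+0+0+0+0+0+0+0+0+0+0+1+1+0+1+0+0+0+0+0+0+0+1+0+0+0+0+0+0+1+1 mod 2 = 0
  s[3] = (0000000111111110000000011111111)·(1000000001011011110000101100011) mod 2 = 0+0+0+0+0+0+0+0+0+1+0+1+1+0+1+0+0+0+0+0+0+0+0+0+1+1+0+0+0+1+1 mod 2 = 0
  s[4] = (0000000000000001111111111111111)·(1000000001011011110000101100011) mod 2 = 0+0+0+0+0+0+0+0+0+0+0+0+0+0+0+1+1+1+0+0+0+0+1+0+1+1+0+0+0+1+1 mod 2 = 0
Syndrome = 11000
Column 3 of H equals this syndrome → error at bit 3 (1-indexed).
Flip bit 3: 1000000001011011110000101100011 → 1010000001011011110000101100011
Extract data bits at positions {3,5,6,7,9,10,11,12,13,14,15,17,18,19,20,21,22,23,24,25,26,27,28,29,30,31}: 10000101101110000101100011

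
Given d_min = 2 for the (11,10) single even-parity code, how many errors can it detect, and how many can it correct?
Detection only: up to d_min − 1 = 1 errors.
Correction: up to ⌊(d_min − 1)/2⌋ = ⌊1/2⌋ = 0 errors.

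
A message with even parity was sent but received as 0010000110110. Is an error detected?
Sum of received bits: 0+0+1+0+0+0+0+1+1+0+1+1+0 = 5; 5 mod 2 = 1. Result is 1 ≠ 0 → error detected.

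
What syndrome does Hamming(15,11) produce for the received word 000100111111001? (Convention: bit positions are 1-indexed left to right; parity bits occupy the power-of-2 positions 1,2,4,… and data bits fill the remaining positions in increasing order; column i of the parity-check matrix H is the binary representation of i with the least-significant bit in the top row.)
Syndrome s = H · r^T (mod 2), r = 000100111111001:
  s[0] = (101010101010101)·(000100111111001) mod 2 = 0+0+0+0+0+0+1+0+1+0+1+0+0+0+1 mod 2 = 0
  s[1] = (011001100110011)·(000100111111001) mod 2 = 0+0+0+0+0+0+1+0+0+1+1+0+0+0+1 mod 2 = 0
  s[2] = (000111100001111)·(000100111111001) mod 2 = 0+0+0+1+0+0+1+0+0+0+0+1+0+0+1 mod 2 = 0
  s[3] = (000000011111111)·(000100111111001) mod 2 = 0+0+0+0+0+0+0+1+1+1+1+1+0+0+1 mod 2 = 0
Syndrome = 0000
s = 0: no error detected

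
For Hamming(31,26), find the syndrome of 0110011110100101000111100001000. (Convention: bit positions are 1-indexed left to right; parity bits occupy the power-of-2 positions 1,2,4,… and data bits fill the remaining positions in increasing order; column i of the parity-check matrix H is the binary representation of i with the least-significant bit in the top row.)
Syndrome s = H · r^T (mod 2), r = 0110011110100101000111100001000:
  s[0] = (1010101010101010101010101010101)·(0110011110100101000111100001000) mod 2 = 0+0+1+0+0+0+1+0+1+0+1+0+0+0+0+0+0+0+0+0+1+0+1+0+0+0+0+0+0+0+0 mod 2 = 0
  s[1] = (0110011001100110011001100110011)·(0110011110100101000111100001000) mod 2 = 0+1+1+0+0+1+1+0+0+0+1+0+0+1+0+0+0+0+0+0+0+1+1+0+0+0+0+0+0+0+0 mod 2 = 0
  s[2] = (0001111000011110000111100001111)·(0110011110100101000111100001000) mod 2 = 0+0+0+0+0+1+1+0+0+0+0+0+0+1+0+0+0+0+0+1+1+1+1+0+0+0+0+1+0+0+0 mod 2 = 0
  s[3] = (0000000111111110000000011111111)·(0110011110100101000111100001000) mod 2 = 0+0+0+0+0+0+0+1+1+0+1+0+0+1+0+0+0+0+0+0+0+0+0+0+0+0+0+1+0+0+0 mod 2 = 1
  s[4] = (0000000000000001111111111111111)·(0110011110100101000111100001000) mod 2 = 0+0+0+0+0+0+0+0+0+0+0+0+0+0+0+1+0+0+0+1+1+1+1+0+0+0+0+1+0+0+0 mod 2 = 0
Syndrome = 00010
Non-zero syndrome: error at position 8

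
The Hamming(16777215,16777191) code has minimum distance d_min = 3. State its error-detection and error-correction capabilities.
Detection only: up to d_min − 1 = 2 errors.
Correction: up to ⌊(d_min − 1)/2⌋ = ⌊2/2⌋ = 1 errors.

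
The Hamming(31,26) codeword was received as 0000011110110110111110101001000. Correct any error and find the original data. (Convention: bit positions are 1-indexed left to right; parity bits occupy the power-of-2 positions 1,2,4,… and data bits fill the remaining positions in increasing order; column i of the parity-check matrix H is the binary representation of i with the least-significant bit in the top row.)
Syndrome s = H · r^T (mod 2), r = 0000011110110110111110101001000:
  s[0] = (1010101010101010101010101010101)·(0000011110110110111110101001000) mod 2 = 0+0+0+0+0+0+1+0+1+0+1+0+0+0+1+0+1+0+1+0+1+0+1+0+1+0+0+0+0+0+0 mod 2 = 1
  s[1] = (0110011001100110011001100110011)·(0000011110110110111110101001000) mod 2 = 0+0+0+0+0+1+1+0+0+0+1+0+0+1+1+0+0+1+1+0+0+0+1+0+0+0+0+0+0+0+0 mod 2 = 0
  s[2] = (0001111000011110000111100001111)·(0000011110110110111110101001000) mod 2 = 0+0+0+0+0+1+1+0+0+0+0+1+0+1+1+0+0+0+0+1+1+0+1+0+0+0+0+1+0+0+0 mod 2 = 1
  s[3] = (0000000111111110000000011111111)·(0000011110110110111110101001000) mod 2 = 0+0+0+0+0+0+0+1+1+0+1+1+0+1+1+0+0+0+0+0+0+0+0+0+1+0+0+1+0+0+0 mod 2 = 0
  s[4] = (0000000000000001111111111111111)·(0000011110110110111110101001000) mod 2 = 0+0+0+0+0+0+0+0+0+0+0+0+0+0+0+0+1+1+1+1+1+0+1+0+1+0+0+1+0+0+0 mod 2 = 0
Syndrome = 10100
Column 5 of H equals this syndrome → error at bit 5 (1-indexed).
Flip bit 5: 0000011110110110111110101001000 → 0000111110110110111110101001000
Extract data bits at positions {3,5,6,7,9,10,11,12,13,14,15,17,18,19,20,21,22,23,24,25,26,27,28,29,30,31}: 01111011011111110101001000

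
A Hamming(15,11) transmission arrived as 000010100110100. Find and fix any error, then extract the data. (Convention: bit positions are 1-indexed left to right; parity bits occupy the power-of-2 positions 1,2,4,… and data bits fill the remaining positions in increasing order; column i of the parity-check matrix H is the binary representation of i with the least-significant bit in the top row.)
Syndrome s = H · r^T (mod 2), r = 000010100110100:
  s[0] = (101010101010101)·(000010100110100) mod 2 = 0+0+0+0+1+0+1+0+0+0+1+0+1+0+0 mod 2 = 0
  s[1] = (011001100110011)·(000010100110100) mod 2 = 0+0+0+0+0+0+1+0+0+1+1+0+0+0+0 mod 2 = 1
  s[2] = (000111100001111)·(000010100110100) mod 2 = 0+0+0+0+1+0+1+0+0+0+0+0+1+0+0 mod 2 = 1
  s[3] = (000000011111111)·(000010100110100) mod 2 = 0+0+0+0+0+0+0+0+0+1+1+0+1+0+0 mod 2 = 1
Syndrome = 0111
Column 14 of H equals this syndrome → error at bit 14 (1-indexed).
Flip bit 14: 000010100110100 → 000010100110110
Extract data bits at positions {3,5,6,7,9,10,11,12,13,14,15}: 01010110110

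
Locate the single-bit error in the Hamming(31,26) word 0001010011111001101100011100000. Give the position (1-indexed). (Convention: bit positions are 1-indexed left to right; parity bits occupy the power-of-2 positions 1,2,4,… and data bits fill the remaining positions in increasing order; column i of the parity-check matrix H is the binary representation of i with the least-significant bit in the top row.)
Syndrome s = H · r^T (mod 2), r = 0001010011111001101100011100000:
  s[0] = (1010101010101010101010101010101)·(0001010011111001101100011100000) mod 2 = 0+0+0+0+0+0+0+0+1+0+1+0+1+0+0+0+1+0+1+0+0+0+0+0+1+0+0+0+0+0+0 mod 2 = 0
  s[1] = (0110011001100110011001100110011)·(0001010011111001101100011100000) mod 2 = 0+0+0+0+0+1+0+0+0+1+1+0+0+0+0+0+0+0+1+0+0+0+0+0+0+1+0+0+0+0+0 mod 2 = 1
  s[2] = (0001111000011110000111100001111)·(0001010011111001101100011100000) mod 2 = 0+0+0+1+0+1+0+0+0+0+0+1+1+0+0+0+0+0+0+1+0+0+0+0+0+0+0+0+0+0+0 mod 2 = 1
  s[3] = (0000000111111110000000011111111)·(0001010011111001101100011100000) mod 2 = 0+0+0+0+0+0+0+0+1+1+1+1+1+0+0+0+0+0+0+0+0+0+0+1+1+1+0+0+0+0+0 mod 2 = 0
  s[4] = (0000000000000001111111111111111)·(0001010011111001101100011100000) mod 2 = 0+0+0+0+0+0+0+0+0+0+0+0+0+0+0+1+1+0+1+1+0+0+0+1+1+1+0+0+0+0+0 mod 2 = 1
Syndrome = 01101
Column i of H is the binary representation of i, so the syndrome is the binary index of the flipped bit.
Read s = 01101 with s[0] as LSB: 0·2^0 + 1·2^1 + 1·2^2 + 0·2^3 + 1·2^4 = 22.
Error is at bit position 22.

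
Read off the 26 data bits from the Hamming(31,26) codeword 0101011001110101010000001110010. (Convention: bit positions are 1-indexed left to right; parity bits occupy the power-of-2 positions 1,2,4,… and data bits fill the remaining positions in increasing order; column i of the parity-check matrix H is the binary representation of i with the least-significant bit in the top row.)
Parity bits occupy power-of-2 positions; data bits are at positions {3,5,6,7,9,10,11,12,13,14,15,17,18,19,20,21,22,23,24,25,26,27,28,29,30,31} (1-indexed).
Extract: c[3]=0 c[5]=0 c[6]=1 c[7]=1 c[9]=0 c[10]=1 c[11]=1 c[12]=1 c[13]=0 c[14]=1 c[15]=0 c[17]=0 c[18]=1 c[19]=0 c[20]=0 c[21]=0 c[22]=0 c[23]=0 c[24]=0 c[25]=1 c[26]=1 c[27]=1 c[28]=0 c[29]=0 c[30]=1 c[31]=0
Data = 00110111010010000001110010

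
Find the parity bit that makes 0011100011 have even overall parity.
Sum of data bits: 0+0+1+1+1+0+0+0+1+1 = 5.
5 mod 2 = 1, so parity bit = 1.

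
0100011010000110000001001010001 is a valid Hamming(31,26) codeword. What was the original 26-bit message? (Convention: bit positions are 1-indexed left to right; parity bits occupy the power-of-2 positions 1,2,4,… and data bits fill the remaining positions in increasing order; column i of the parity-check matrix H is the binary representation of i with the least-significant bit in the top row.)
Parity bits occupy power-of-2 positions; data bits are at positions {3,5,6,7,9,10,11,12,13,14,15,17,18,19,20,21,22,23,24,25,26,27,28,29,30,31} (1-indexed).
Extract: c[3]=0 c[5]=0 c[6]=1 c[7]=1 c[9]=1 c[10]=0 c[11]=0 c[12]=0 c[13]=0 c[14]=1 c[15]=1 c[17]=0 c[18]=0 c[19]=0 c[20]=0 c[21]=0 c[22]=1 c[23]=0 c[24]=0 c[25]=1 c[26]=0 c[27]=1 c[28]=0 c[29]=0 c[30]=0 c[31]=1
Data = 00111000011000001001010001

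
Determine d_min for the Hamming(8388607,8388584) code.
d_min = 3 (every single-error-correcting Hamming code has d_min = 3).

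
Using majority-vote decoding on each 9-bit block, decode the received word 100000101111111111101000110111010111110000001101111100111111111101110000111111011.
Split into 9-bit blocks and majority-vote each:
  block 1 = 100000101: 3 ones, 6 zeros → 0
  block 2 = 111111111: 9 ones, 0 zeros → 1
  block 3 = 101000110: 4 ones, 5 zeros → 0
  block 4 = 111010111: 7 ones, 2 zeros → 1
  block 5 = 110000001: 3 ones, 6 zeros → 0
  block 6 = 101111100: 6 ones, 3 zeros → 1
  block 7 = 111111111: 9 ones, 0 zeros → 1
  block 8 = 101110000: 4 ones, 5 zeros → 0
  block 9 = 111111011: 8 ones, 1 zeros → 1
Decoded = 010101101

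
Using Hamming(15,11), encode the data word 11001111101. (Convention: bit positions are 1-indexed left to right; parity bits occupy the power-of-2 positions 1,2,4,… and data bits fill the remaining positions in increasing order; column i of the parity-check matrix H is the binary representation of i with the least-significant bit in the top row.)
Codeword c = d · G (mod 2), d = 11001111101:
  c[0] = d·G[:,0] = (11001111101)·(11011010101) mod 2 = 1+1+0+0+1+0+1+0+1+0+1 mod 2 = 0
  c[1] = d·G[:,1] = (11001111101)·(10110110011) mod 2 = 1+0+0+0+0+1+1+0+0+0+1 mod 2 = 0
  c[2] = d·G[:,2] = (11001111101)·(10000000000) mod 2 = 1+0+0+0+0+0+0+0+0+0+0 mod 2 = 1
  c[3] = d·G[:,3] = (11001111101)·(01110001111) mod 2 = 0+1+0+0+0+0+0+1+1+0+1 mod 2 = 0
  c[4] = d·G[:,4] = (11001111101)·(01000000000) mod 2 = 0+1+0+0+0+0+0+0+0+0+0 mod 2 = 1
  c[5] = d·G[:,5] = (11001111101)·(00100000000) mod 2 = 0+0+0+0+0+0+0+0+0+0+0 mod 2 = 0
  c[6] = d·G[:,6] = (11001111101)·(00010000000) mod 2 = 0+0+0+0+0+0+0+0+0+0+0 mod 2 = 0
  c[7] = d·G[:,7] = (11001111101)·(00001111111) mod 2 = 0+0+0+0+1+1+1+1+1+0+1 mod 2 = 0
  c[8] = d·G[:,8] = (11001111101)·(00001000000) mod 2 = 0+0+0+0+1+0+0+0+0+0+0 mod 2 = 1
  c[9] = d·G[:,9] = (11001111101)·(00000100000) mod 2 = 0+0+0+0+0+1+0+0+0+0+0 mod 2 = 1
  c[10] = d·G[:,10] = (11001111101)·(00000010000) mod 2 = 0+0+0+0+0+0+1+0+0+0+0 mod 2 = 1
  c[11] = d·G[:,11] = (11001111101)·(00000001000) mod 2 = 0+0+0+0+0+0+0+1+0+0+0 mod 2 = 1
  c[12] = d·G[:,12] = (11001111101)·(00000000100) mod 2 = 0+0+0+0+0+0+0+0+1+0+0 mod 2 = 1
  c[13] = d·G[:,13] = (11001111101)·(00000000010) mod 2 = 0+0+0+0+0+0+0+0+0+0+0 mod 2 = 0
  c[14] = d·G[:,14] = (11001111101)·(00000000001) mod 2 = 0+0+0+0+0+0+0+0+0+0+1 mod 2 = 1
Codeword = 001010001111101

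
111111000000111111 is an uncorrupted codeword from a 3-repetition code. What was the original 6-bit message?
Split into 3-bit blocks: 111 111 000 000 111 111
Data = 110011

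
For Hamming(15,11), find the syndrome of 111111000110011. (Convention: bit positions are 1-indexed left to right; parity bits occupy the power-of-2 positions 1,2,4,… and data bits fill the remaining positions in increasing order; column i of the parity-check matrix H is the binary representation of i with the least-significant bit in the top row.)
Syndrome s = H · r^T (mod 2), r = 111111000110011:
  s[0] = (101010101010101)·(111111000110011) mod 2 = 1+0+1+0+1+0+0+0+0+0+1+0+0+0+1 mod 2 = 1
  s[1] = (011001100110011)·(111111000110011) mod 2 = 0+1+1+0+0+1+0+0+0+1+1+0+0+1+1 mod 2 = 1
  s[2] = (000111100001111)·(111111000110011) mod 2 = 0+0+0+1+1+1+0+0+0+0+0+0+0+1+1 mod 2 = 1
  s[3] = (000000011111111)·(111111000110011) mod 2 = 0+0+0+0+0+0+0+0+0+1+1+0+0+1+1 mod 2 = 0
Syndrome = 1110
Non-zero syndrome: error at position 7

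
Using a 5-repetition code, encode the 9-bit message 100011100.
Repeat each bit 5× and concatenate:
1→11111  0→00000  0→00000  0→00000  1→11111  1→11111  1→11111  0→00000  0→00000
Codeword = 111110000000000000001111111111111110000000000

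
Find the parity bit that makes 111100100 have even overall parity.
Sum of data bits: 1+1+1+1+0+0+1+0+0 = 5.
5 mod 2 = 1, so parity bit = 1.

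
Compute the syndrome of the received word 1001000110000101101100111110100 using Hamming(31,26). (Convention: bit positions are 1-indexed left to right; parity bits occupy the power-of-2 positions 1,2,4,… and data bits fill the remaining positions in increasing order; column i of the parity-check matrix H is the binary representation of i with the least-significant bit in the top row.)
Syndrome s = H · r^T (mod 2), r = 1001000110000101101100111110100:
  s[0] = (1010101010101010101010101010101)·(1001000110000101101100111110100) mod 2 = 1+0+0+0+0+0+0+0+1+0+0+0+0+0+0+0+1+0+1+0+0+0+1+0+1+0+1+0+1+0+0 mod 2 = 0
  s[1] = (0110011001100110011001100110011)·(1001000110000101101100111110100) mod 2 = 0+0+0+0+0+0+0+0+0+0+0+0+0+1+0+0+0+0+1+0+0+0+1+0+0+1+1+0+0+0+0 mod 2 = 1
  s[2] = (0001111000011110000111100001111)·(1001000110000101101100111110100) mod 2 = 0+0+0+1+0+0+0+0+0+0+0+0+0+1+0+0+0+0+0+1+0+0+1+0+0+0+0+0+1+0+0 mod 2 = 1
  s[3] = (0000000111111110000000011111111)·(1001000110000101101100111110100) mod 2 = 0+0+0+0+0+0+0+1+1+0+0+0+0+1+0+0+0+0+0+0+0+0+0+1+1+1+1+0+1+0+0 mod 2 = 0
  s[4] = (0000000000000001111111111111111)·(1001000110000101101100111110100) mod 2 = 0+0+0+0+0+0+0+0+0+0+0+0+0+0+0+1+1+0+1+1+0+0+1+1+1+1+1+0+1+0+0 mod 2 = 0
Syndrome = 01100
Non-zero syndrome: error at position 6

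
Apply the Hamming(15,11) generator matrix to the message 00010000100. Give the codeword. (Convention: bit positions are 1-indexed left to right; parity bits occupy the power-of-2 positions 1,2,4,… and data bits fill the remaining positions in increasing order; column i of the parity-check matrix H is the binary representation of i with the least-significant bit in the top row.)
Codeword c = d · G (mod 2), d = 00010000100:
  c[0] = d·G[:,0] = (00010000100)·(11011010101) mod 2 = 0+0+0+1+0+0+0+0+1+0+0 mod 2 = 0
  c[1] = d·G[:,1] = (00010000100)·(10110110011) mod 2 = 0+0+0+1+0+0+0+0+0+0+0 mod 2 = 1
  c[2] = d·G[:,2] = (00010000100)·(10000000000) mod 2 = 0+0+0+0+0+0+0+0+0+0+0 mod 2 = 0
  c[3] = d·G[:,3] = (00010000100)·(01110001111) mod 2 = 0+0+0+1+0+0+0+0+1+0+0 mod 2 = 0
  c[4] = d·G[:,4] = (00010000100)·(01000000000) mod 2 = 0+0+0+0+0+0+0+0+0+0+0 mod 2 = 0
  c[5] = d·G[:,5] = (00010000100)·(00100000000) mod 2 = 0+0+0+0+0+0+0+0+0+0+0 mod 2 = 0
  c[6] = d·G[:,6] = (00010000100)·(00010000000) mod 2 = 0+0+0+1+0+0+0+0+0+0+0 mod 2 = 1
  c[7] = d·G[:,7] = (00010000100)·(00001111111) mod 2 = 0+0+0+0+0+0+0+0+1+0+0 mod 2 = 1
  c[8] = d·G[:,8] = (00010000100)·(00001000000) mod 2 = 0+0+0+0+0+0+0+0+0+0+0 mod 2 = 0
  c[9] = d·G[:,9] = (00010000100)·(00000100000) mod 2 = 0+0+0+0+0+0+0+0+0+0+0 mod 2 = 0
  c[10] = d·G[:,10] = (00010000100)·(00000010000) mod 2 = 0+0+0+0+0+0+0+0+0+0+0 mod 2 = 0
  c[11] = d·G[:,11] = (00010000100)·(00000001000) mod 2 = 0+0+0+0+0+0+0+0+0+0+0 mod 2 = 0
  c[12] = d·G[:,12] = (00010000100)·(00000000100) mod 2 = 0+0+0+0+0+0+0+0+1+0+0 mod 2 = 1
  c[13] = d·G[:,13] = (00010000100)·(00000000010) mod 2 = 0+0+0+0+0+0+0+0+0+0+0 mod 2 = 0
  c[14] = d·G[:,14] = (00010000100)·(00000000001) mod 2 = 0+0+0+0+0+0+0+0+0+0+0 mod 2 = 0
Codeword = 010000110000100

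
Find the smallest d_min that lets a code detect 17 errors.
Detecting e errors requires d_min ≥ e + 1 = 17 + 1 = 18.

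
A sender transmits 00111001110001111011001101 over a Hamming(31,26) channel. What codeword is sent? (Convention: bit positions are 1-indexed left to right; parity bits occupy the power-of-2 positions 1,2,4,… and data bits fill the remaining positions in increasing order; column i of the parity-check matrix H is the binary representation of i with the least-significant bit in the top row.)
Codeword c = d · G (mod 2), d = 00111001110001111011001101:
  c[0] = d·G[:,0] = (00111001110001111011001101)·(11011010101101010101010101) mod 2 = 0+0+0+1+1+0+0+0+1+0+0+0+0+1+0+1+0+0+0+1+0+0+0+1+0+1 mod 2 = 0
  c[1] = d·G[:,1] = (00111001110001111011001101)·(10110110011011001100110011) mod 2 = 0+0+1+1+0+0+0+0+0+1+0+0+0+1+0+0+1+0+0+0+0+0+0+0+0+1 mod 2 = 0
  c[2] = d·G[:,2] = (00111001110001111011001101)·(10000000000000000000000000) mod 2 = 0+0+0+0+0+0+0+0+0+0+0+0+0+0+0+0+0+0+0+0+0+0+0+0+0+0 mod 2 = 0
  c[3] = d·G[:,3] = (00111001110001111011001101)·(01110001111000111100001111) mod 2 = 0+0+1+1+0+0+0+1+1+1+0+0+0+0+1+1+1+0+0+0+0+0+1+1+0+1 mod 2 = 1
  c[4] = d·G[:,4] = (00111001110001111011001101)·(01000000000000000000000000) mod 2 = 0+0+0+0+0+0+0+0+0+0+0+0+0+0+0+0+0+0+0+0+0+0+0+0+0+0 mod 2 = 0
  c[5] = d·G[:,5] = (00111001110001111011001101)·(00100000000000000000000000) mod 2 = 0+0+1+0+0+0+0+0+0+0+0+0+0+0+0+0+0+0+0+0+0+0+0+0+0+0 mod 2 = 1
  c[6] = d·G[:,6] = (00111001110001111011001101)·(00010000000000000000000000) mod 2 = 0+0+0+1+0+0+0+0+0+0+0+0+0+0+0+0+0+0+0+0+0+0+0+0+0+0 mod 2 = 1
  c[7] = d·G[:,7] = (00111001110001111011001101)·(00001111111000000011111111) mod 2 = 0+0+0+0+1+0+0+1+1+1+0+0+0+0+0+0+0+0+1+1+0+0+1+1+0+1 mod 2 = 1
  c[8] = d·G[:,8] = (00111001110001111011001101)·(00001000000000000000000000) mod 2 = 0+0+0+0+1+0+0+0+0+0+0+0+0+0+0+0+0+0+0+0+0+0+0+0+0+0 mod 2 = 1
  c[9] = d·G[:,9] = (00111001110001111011001101)·(00000100000000000000000000) mod 2 = 0+0+0+0+0+0+0+0+0+0+0+0+0+0+0+0+0+0+0+0+0+0+0+0+0+0 mod 2 = 0
  c[10] = d·G[:,10] = (00111001110001111011001101)·(00000010000000000000000000) mod 2 = 0+0+0+0+0+0+0+0+0+0+0+0+0+0+0+0+0+0+0+0+0+0+0+0+0+0 mod 2 = 0
  c[11] = d·G[:,11] = (00111001110001111011001101)·(00000001000000000000000000) mod 2 = 0+0+0+0+0+0+0+1+0+0+0+0+0+0+0+0+0+0+0+0+0+0+0+0+0+0 mod 2 = 1
  c[12] = d·G[:,12] = (00111001110001111011001101)·(00000000100000000000000000) mod 2 = 0+0+0+0+0+0+0+0+1+0+0+0+0+0+0+0+0+0+0+0+0+0+0+0+0+0 mod 2 = 1
  c[13] = d·G[:,13] = (00111001110001111011001101)·(00000000010000000000000000) mod 2 = 0+0+0+0+0+0+0+0+0+1+0+0+0+0+0+0+0+0+0+0+0+0+0+0+0+0 mod 2 = 1
  c[14] = d·G[:,14] = (00111001110001111011001101)·(00000000001000000000000000) mod 2 = 0+0+0+0+0+0+0+0+0+0+0+0+0+0+0+0+0+0+0+0+0+0+0+0+0+0 mod 2 = 0
  c[15] = d·G[:,15] = (00111001110001111011001101)·(00000000000111111111111111) mod 2 = 0+0+0+0+0+0+0+0+0+0+0+0+0+1+1+1+1+0+1+1+0+0+1+1+0+1 mod 2 = 1
  c[16] = d·G[:,16] = (00111001110001111011001101)·(00000000000100000000000000) mod 2 = 0+0+0+0+0+0+0+0+0+0+0+0+0+0+0+0+0+0+0+0+0+0+0+0+0+0 mod 2 = 0
  c[17] = d·G[:,17] = (00111001110001111011001101)·(00000000000010000000000000) mod 2 = 0+0+0+0+0+0+0+0+0+0+0+0+0+0+0+0+0+0+0+0+0+0+0+0+0+0 mod 2 = 0
  c[18] = d·G[:,18] = (00111001110001111011001101)·(00000000000001000000000000) mod 2 = 0+0+0+0+0+0+0+0+0+0+0+0+0+1+0+0+0+0+0+0+0+0+0+0+0+0 mod 2 = 1
  c[19] = d·G[:,19] = (00111001110001111011001101)·(00000000000000100000000000) mod 2 = 0+0+0+0+0+0+0+0+0+0+0+0+0+0+1+0+0+0+0+0+0+0+0+0+0+0 mod 2 = 1
  c[20] = d·G[:,20] = (00111001110001111011001101)·(00000000000000010000000000) mod 2 = 0+0+0+0+0+0+0+0+0+0+0+0+0+0+0+1+0+0+0+0+0+0+0+0+0+0 mod 2 = 1
  c[21] = d·G[:,21] = (00111001110001111011001101)·(00000000000000001000000000) mod 2 = 0+0+0+0+0+0+0+0+0+0+0+0+0+0+0+0+1+0+0+0+0+0+0+0+0+0 mod 2 = 1
  c[22] = d·G[:,22] = (00111001110001111011001101)·(00000000000000000100000000) mod 2 = 0+0+0+0+0+0+0+0+0+0+0+0+0+0+0+0+0+0+0+0+0+0+0+0+0+0 mod 2 = 0
  c[23] = d·G[:,23] = (00111001110001111011001101)·(00000000000000000010000000) mod 2 = 0+0+0+0+0+0+0+0+0+0+0+0+0+0+0+0+0+0+1+0+0+0+0+0+0+0 mod 2 = 1
  c[24] = d·G[:,24] = (00111001110001111011001101)·(00000000000000000001000000) mod 2 = 0+0+0+0+0+0+0+0+0+0+0+0+0+0+0+0+0+0+0+1+0+0+0+0+0+0 mod 2 = 1
  c[25] = d·G[:,25] = (00111001110001111011001101)·(00000000000000000000100000) mod 2 = 0+0+0+0+0+0+0+0+0+0+0+0+0+0+0+0+0+0+0+0+0+0+0+0+0+0 mod 2 = 0
  c[26] = d·G[:,26] = (00111001110001111011001101)·(00000000000000000000010000) mod 2 = 0+0+0+0+0+0+0+0+0+0+0+0+0+0+0+0+0+0+0+0+0+0+0+0+0+0 mod 2 = 0
  c[27] = d·G[:,27] = (00111001110001111011001101)·(00000000000000000000001000) mod 2 = 0+0+0+0+0+0+0+0+0+0+0+0+0+0+0+0+0+0+0+0+0+0+1+0+0+0 mod 2 = 1
  c[28] = d·G[:,28] = (00111001110001111011001101)·(00000000000000000000000100) mod 2 = 0+0+0+0+0+0+0+0+0+0+0+0+0+0+0+0+0+0+0+0+0+0+0+1+0+0 mod 2 = 1
  c[29] = d·G[:,29] = (00111001110001111011001101)·(00000000000000000000000010) mod 2 = 0+0+0+0+0+0+0+0+0+0+0+0+0+0+0+0+0+0+0+0+0+0+0+0+0+0 mod 2 = 0
  c[30] = d·G[:,30] = (00111001110001111011001101)·(00000000000000000000000001) mod 2 = 0+0+0+0+0+0+0+0+0+0+0+0+0+0+0+0+0+0+0+0+0+0+0+0+0+1 mod 2 = 1
Codeword = 0001011110011101001111011001101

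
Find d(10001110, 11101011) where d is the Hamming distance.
XOR = 01100101, count of 1s = 4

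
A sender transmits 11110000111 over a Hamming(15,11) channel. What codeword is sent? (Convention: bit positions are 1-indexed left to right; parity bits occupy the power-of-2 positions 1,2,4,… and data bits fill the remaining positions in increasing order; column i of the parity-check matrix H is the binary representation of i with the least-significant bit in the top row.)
Codeword c = d · G (mod 2), d = 11110000111:
  c[0] = d·G[:,0] = (11110000111)·(11011010101) mod 2 = 1+1+0+1+0+0+0+0+1+0+1 mod 2 = 1
  c[1] = d·G[:,1] = (11110000111)·(10110110011) mod 2 = 1+0+1+1+0+0+0+0+0+1+1 mod 2 = 1
  c[2] = d·G[:,2] = (11110000111)·(10000000000) mod 2 = 1+0+0+0+0+0+0+0+0+0+0 mod 2 = 1
  c[3] = d·G[:,3] = (11110000111)·(01110001111) mod 2 = 0+1+1+1+0+0+0+0+1+1+1 mod 2 = 0
  c[4] = d·G[:,4] = (11110000111)·(01000000000) mod 2 = 0+1+0+0+0+0+0+0+0+0+0 mod 2 = 1
  c[5] = d·G[:,5] = (11110000111)·(00100000000) mod 2 = 0+0+1+0+0+0+0+0+0+0+0 mod 2 = 1
  c[6] = d·G[:,6] = (11110000111)·(00010000000) mod 2 = 0+0+0+1+0+0+0+0+0+0+0 mod 2 = 1
  c[7] = d·G[:,7] = (11110000111)·(00001111111) mod 2 = 0+0+0+0+0+0+0+0+1+1+1 mod 2 = 1
  c[8] = d·G[:,8] = (11110000111)·(00001000000) mod 2 = 0+0+0+0+0+0+0+0+0+0+0 mod 2 = 0
  c[9] = d·G[:,9] = (11110000111)·(00000100000) mod 2 = 0+0+0+0+0+0+0+0+0+0+0 mod 2 = 0
  c[10] = d·G[:,10] = (11110000111)·(00000010000) mod 2 = 0+0+0+0+0+0+0+0+0+0+0 mod 2 = 0
  c[11] = d·G[:,11] = (11110000111)·(00000001000) mod 2 = 0+0+0+0+0+0+0+0+0+0+0 mod 2 = 0
  c[12] = d·G[:,12] = (11110000111)·(00000000100) mod 2 = 0+0+0+0+0+0+0+0+1+0+0 mod 2 = 1
  c[13] = d·G[:,13] = (11110000111)·(00000000010) mod 2 = 0+0+0+0+0+0+0+0+0+1+0 mod 2 = 1
  c[14] = d·G[:,14] = (11110000111)·(00000000001) mod 2 = 0+0+0+0+0+0+0+0+0+0+1 mod 2 = 1
Codeword = 111011110000111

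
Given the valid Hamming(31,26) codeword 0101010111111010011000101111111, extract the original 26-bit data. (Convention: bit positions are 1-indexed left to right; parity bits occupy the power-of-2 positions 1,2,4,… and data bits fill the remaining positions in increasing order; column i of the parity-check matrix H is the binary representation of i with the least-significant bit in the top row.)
Parity bits occupy power-of-2 positions; data bits are at positions {3,5,6,7,9,10,11,12,13,14,15,17,18,19,20,21,22,23,24,25,26,27,28,29,30,31} (1-indexed).
Extract: c[3]=0 c[5]=0 c[6]=1 c[7]=0 c[9]=1 c[10]=1 c[11]=1 c[12]=1 c[13]=1 c[14]=0 c[15]=1 c[17]=0 c[18]=1 c[19]=1 c[20]=0 c[21]=0 c[22]=0 c[23]=1 c[24]=0 c[25]=1 c[26]=1 c[27]=1 c[28]=1 c[29]=1 c[30]=1 c[31]=1
Data = 00101111101011000101111111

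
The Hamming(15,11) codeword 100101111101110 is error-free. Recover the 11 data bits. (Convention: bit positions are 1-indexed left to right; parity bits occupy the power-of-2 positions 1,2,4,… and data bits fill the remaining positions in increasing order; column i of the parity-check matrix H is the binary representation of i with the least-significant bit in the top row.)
Parity bits occupy power-of-2 positions; data bits are at positions {3,5,6,7,9,10,11,12,13,14,15} (1-indexed).
Extract: c[3]=0 c[5]=0 c[6]=1 c[7]=1 c[9]=1 c[10]=1 c[11]=0 c[12]=1 c[13]=1 c[14]=1 c[15]=0
Data = 00111101110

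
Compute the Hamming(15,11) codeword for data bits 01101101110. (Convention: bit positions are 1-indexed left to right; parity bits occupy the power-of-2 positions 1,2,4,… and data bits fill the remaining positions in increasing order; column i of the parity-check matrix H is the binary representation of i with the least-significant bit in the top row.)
Codeword c = d · G (mod 2), d = 01101101110:
  c[0] = d·G[:,0] = (01101101110)·(11011010101) mod 2 = 0+1+0+0+1+0+0+0+1+0+0 mod 2 = 1
  c[1] = d·G[:,1] = (01101101110)·(10110110011) mod 2 = 0+0+1+0+0+1+0+0+0+1+0 mod 2 = 1
  c[2] = d·G[:,2] = (01101101110)·(10000000000) mod 2 = 0+0+0+0+0+0+0+0+0+0+0 mod 2 = 0
  c[3] = d·G[:,3] = (01101101110)·(01110001111) mod 2 = 0+1+1+0+0+0+0+1+1+1+0 mod 2 = 1
  c[4] = d·G[:,4] = (01101101110)·(01000000000) mod 2 = 0+1+0+0+0+0+0+0+0+0+0 mod 2 = 1
  c[5] = d·G[:,5] = (01101101110)·(00100000000) mod 2 = 0+0+1+0+0+0+0+0+0+0+0 mod 2 = 1
  c[6] = d·G[:,6] = (01101101110)·(00010000000) mod 2 = 0+0+0+0+0+0+0+0+0+0+0 mod 2 = 0
  c[7] = d·G[:,7] = (01101101110)·(00001111111) mod 2 = 0+0+0+0+1+1+0+1+1+1+0 mod 2 = 1
  c[8] = d·G[:,8] = (01101101110)·(00001000000) mod 2 = 0+0+0+0+1+0+0+0+0+0+0 mod 2 = 1
  c[9] = d·G[:,9] = (01101101110)·(00000100000) mod 2 = 0+0+0+0+0+1+0+0+0+0+0 mod 2 = 1
  c[10] = d·G[:,10] = (01101101110)·(00000010000) mod 2 = 0+0+0+0+0+0+0+0+0+0+0 mod 2 = 0
  c[11] = d·G[:,11] = (01101101110)·(00000001000) mod 2 = 0+0+0+0+0+0+0+1+0+0+0 mod 2 = 1
  c[12] = d·G[:,12] = (01101101110)·(00000000100) mod 2 = 0+0+0+0+0+0+0+0+1+0+0 mod 2 = 1
  c[13] = d·G[:,13] = (01101101110)·(00000000010) mod 2 = 0+0+0+0+0+0+0+0+0+1+0 mod 2 = 1
  c[14] = d·G[:,14] = (01101101110)·(00000000001) mod 2 = 0+0+0+0+0+0+0+0+0+0+0 mod 2 = 0
Codeword = 110111011101110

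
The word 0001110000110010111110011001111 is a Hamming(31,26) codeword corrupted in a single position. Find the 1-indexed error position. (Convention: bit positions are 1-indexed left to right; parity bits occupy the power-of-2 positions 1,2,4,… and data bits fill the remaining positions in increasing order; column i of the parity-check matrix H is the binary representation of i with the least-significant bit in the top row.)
Syndrome s = H · r^T (mod 2), r = 0001110000110010111110011001111:
  s[0] = (1010101010101010101010101010101)·(0001110000110010111110011001111) mod 2 = 0+0+0+0+1+0+0+0+0+0+1+0+0+0+1+0+1+0+1+0+1+0+0+0+1+0+0+0+1+0+1 mod 2 = 1
  s[1] = (0110011001100110011001100110011)·(0001110000110010111110011001111) mod 2 = 0+0+0+0+0+1+0+0+0+0+1+0+0+0+1+0+0+1+1+0+0+0+0+0+0+0+0+0+0+1+1 mod 2 = 1
  s[2] = (0001111000011110000111100001111)·(0001110000110010111110011001111) mod 2 = 0+0+0+1+1+1+0+0+0+0+0+1+0+0+1+0+0+0+0+1+1+0+0+0+0+0+0+1+1+1+1 mod 2 = 1
  s[3] = (0000000111111110000000011111111)·(0001110000110010111110011001111) mod 2 = 0+0+0+0+0+0+0+0+0+0+1+1+0+0+1+0+0+0+0+0+0+0+0+1+1+0+0+1+1+1+1 mod 2 = 1
  s[4] = (0000000000000001111111111111111)·(0001110000110010111110011001111) mod 2 = 0+0+0+0+0+0+0+0+0+0+0+0+0+0+0+0+1+1+1+1+1+0+0+1+1+0+0+1+1+1+1 mod 2 = 1
Syndrome = 11111
Column i of H is the binary representation of i, so the syndrome is the binary index of the flipped bit.
Read s = 11111 with s[0] as LSB: 1·2^0 + 1·2^1 + 1·2^2 + 1·2^3 + 1·2^4 = 31.
Error is at bit position 31.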